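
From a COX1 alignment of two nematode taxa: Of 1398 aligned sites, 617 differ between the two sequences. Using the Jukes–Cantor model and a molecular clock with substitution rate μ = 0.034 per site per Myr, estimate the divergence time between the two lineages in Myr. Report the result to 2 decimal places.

9.79

p = 617/1398 ≈ 0.441345.
d = −(3/4) ln(1 − 4p/3) = −0.75 ln(1 − 0.58846) = −0.75 ln(0.41154)
  = −0.75 × (-0.887849) = 0.665887 substitutions/site.
Under a molecular clock d = 2μt, so t = d/(2μ) = 0.665887 / (2 × 0.034) = 9.79 Myr.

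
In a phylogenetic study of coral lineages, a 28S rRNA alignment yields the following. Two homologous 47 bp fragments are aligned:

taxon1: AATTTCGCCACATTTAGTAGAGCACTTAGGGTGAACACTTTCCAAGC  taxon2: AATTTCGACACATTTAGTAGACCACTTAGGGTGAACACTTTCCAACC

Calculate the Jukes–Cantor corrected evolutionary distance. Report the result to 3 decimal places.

0.067

The sequences differ at 3 of 47 sites (8, 22, 46), so p = 3/47 ≈ 0.06383.
d = −(3/4) ln(1 − 4p/3) = −0.75 ln(1 − 0.085107) = −0.75 ln(0.914893)
  = −0.75 × (-0.088948) = 0.066711 substitutions/site.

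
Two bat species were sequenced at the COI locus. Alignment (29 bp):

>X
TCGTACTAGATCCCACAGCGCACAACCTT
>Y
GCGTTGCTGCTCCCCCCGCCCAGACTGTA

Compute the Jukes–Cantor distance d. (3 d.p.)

The sequences differ at 14 of 29 sites, so p = 14/29 ≈ 0.482759.
d = −(3/4) ln(1 − 4p/3) = −0.75 ln(1 − 0.643679) = −0.75 ln(0.356321)
  = −0.75 × (-1.031923) = 0.773942 substitutions/site.

0.774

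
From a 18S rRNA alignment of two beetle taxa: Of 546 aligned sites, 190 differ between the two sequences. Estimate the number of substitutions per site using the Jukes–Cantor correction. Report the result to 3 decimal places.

0.468

p = 190/546 ≈ 0.347985.
d = −(3/4) ln(1 − 4p/3) = −0.75 ln(1 − 0.46398) = −0.75 ln(0.53602)
  = −0.75 × (-0.623584) = 0.467688 substitutions/site.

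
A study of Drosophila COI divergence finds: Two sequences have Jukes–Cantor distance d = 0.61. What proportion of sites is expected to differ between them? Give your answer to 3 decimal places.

p = (3/4)(1 − e^(−4d/3)) = 0.75 × (1 − e^(-0.813333)) = 0.75 × (1 − 0.443378) = 0.417467.

0.417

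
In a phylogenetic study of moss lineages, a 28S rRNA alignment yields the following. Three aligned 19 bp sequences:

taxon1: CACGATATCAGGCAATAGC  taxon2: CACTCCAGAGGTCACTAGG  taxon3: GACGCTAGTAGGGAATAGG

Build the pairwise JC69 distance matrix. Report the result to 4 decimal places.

d(taxon1,taxon2) = 0.7489, d(taxon1,taxon3) = 0.4099, d(taxon2,taxon3) = 0.6181

taxon1–taxon2: 9/19 sites differ → p ≈ 0.473684, d = −0.75 ln(1 − 0.631579) = 0.748897 ≈ 0.7489.
taxon1–taxon3: 6/19 sites differ → p ≈ 0.315789, d = −0.75 ln(1 − 0.421052) = 0.409907 ≈ 0.4099.
taxon2–taxon3: 8/19 sites differ → p ≈ 0.421053, d = −0.75 ln(1 − 0.561404) = 0.618132 ≈ 0.6181.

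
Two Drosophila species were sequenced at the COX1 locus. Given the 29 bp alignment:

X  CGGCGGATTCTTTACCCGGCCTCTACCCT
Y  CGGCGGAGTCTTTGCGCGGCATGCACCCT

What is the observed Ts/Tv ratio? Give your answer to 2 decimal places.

0.50

Transitions are A↔G and C↔T; transversions are all other mismatches.
Transitions: 2. Transversions: 4.
R = 2/4 = 0.50.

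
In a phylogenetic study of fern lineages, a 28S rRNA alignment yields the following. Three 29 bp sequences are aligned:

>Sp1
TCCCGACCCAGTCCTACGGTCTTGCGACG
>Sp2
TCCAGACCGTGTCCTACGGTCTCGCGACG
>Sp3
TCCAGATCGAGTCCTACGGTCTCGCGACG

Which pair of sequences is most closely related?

Sp2 and Sp3

Sp1–Sp2: 4/29 differ, p = 0.138, d = 0.152.
Sp1–Sp3: 4/29 differ, p = 0.138, d = 0.152.
Sp2–Sp3: 2/29 differ, p = 0.069, d = 0.072.
The smallest distance is between Sp2 and Sp3.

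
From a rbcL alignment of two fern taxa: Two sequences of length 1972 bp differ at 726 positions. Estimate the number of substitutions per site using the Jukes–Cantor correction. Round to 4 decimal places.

0.5063

p = 726/1972 ≈ 0.368154.
d = −(3/4) ln(1 − 4p/3) = −0.75 ln(1 − 0.490872) = −0.75 ln(0.509128)
  = −0.75 × (-0.675056) = 0.506292 substitutions/site.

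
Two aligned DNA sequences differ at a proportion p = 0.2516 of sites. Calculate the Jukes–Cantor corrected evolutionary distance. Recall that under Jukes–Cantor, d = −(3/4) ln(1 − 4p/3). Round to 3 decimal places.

d = −(3/4) ln(1 − 4p/3) = −0.75 ln(1 − 0.335467) = −0.75 ln(0.664533)
  = −0.75 × (-0.408671) = 0.306503 substitutions/site.

0.307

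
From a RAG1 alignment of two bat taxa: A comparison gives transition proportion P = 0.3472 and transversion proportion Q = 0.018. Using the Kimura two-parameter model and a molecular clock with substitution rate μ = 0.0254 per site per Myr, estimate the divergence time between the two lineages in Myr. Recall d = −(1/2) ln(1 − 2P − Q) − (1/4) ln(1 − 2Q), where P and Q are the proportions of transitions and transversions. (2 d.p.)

Under the Kimura two-parameter model, d = −½ ln(1 − 2P − Q) − ¼ ln(1 − 2Q).
1 − 2P − Q = 0.2876, giving −½ ln(0.2876) = 0.623092.
1 − 2Q = 0.964, giving −¼ ln(0.964) = 0.009166.
d = 0.623092 + 0.009166 = 0.632258.
Under a molecular clock d = 2μt, so t = d/(2μ) = 0.632258 / (2 × 0.0254) = 12.45 Myr.

12.45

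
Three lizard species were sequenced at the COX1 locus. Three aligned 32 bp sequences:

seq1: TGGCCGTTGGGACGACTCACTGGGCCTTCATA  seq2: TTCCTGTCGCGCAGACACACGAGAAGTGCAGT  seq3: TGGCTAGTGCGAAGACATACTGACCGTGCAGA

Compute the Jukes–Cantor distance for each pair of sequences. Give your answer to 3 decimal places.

seq1–seq2: 16/32 sites differ → p = 0.5, d = −0.75 ln(1 − 0.666667) = 0.823960 ≈ 0.824.
seq1–seq3: 12/32 sites differ → p = 0.375, d = −0.75 ln(1 − 0.5) = 0.519860 ≈ 0.520.
seq2–seq3: 13/32 sites differ → p = 0.40625, d = −0.75 ln(1 − 0.541667) = 0.585119 ≈ 0.585.

d(seq1,seq2) = 0.824, d(seq1,seq3) = 0.520, d(seq2,seq3) = 0.585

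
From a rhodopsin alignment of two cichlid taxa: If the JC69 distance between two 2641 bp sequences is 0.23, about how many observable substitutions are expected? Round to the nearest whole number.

Invert JC69: p = (3/4)(1 − e^(−4d/3)) = 0.75 × (1 − e^(-0.306667)) = 0.75 × (1 − 0.735896) = 0.198078.
Expected differing sites = pL ≈ 0.198078 × 2641 = 523.123998 ≈ 523.

523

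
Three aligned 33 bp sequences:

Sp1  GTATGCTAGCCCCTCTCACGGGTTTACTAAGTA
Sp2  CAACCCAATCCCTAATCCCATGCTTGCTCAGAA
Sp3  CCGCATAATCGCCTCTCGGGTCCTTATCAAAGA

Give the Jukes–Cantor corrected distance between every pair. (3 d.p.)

Sp1–Sp2: 16/33 sites differ → p ≈ 0.484848, d = −0.75 ln(1 − 0.646464) = 0.779827 ≈ 0.780.
Sp1–Sp3: 18/33 sites differ → p ≈ 0.545455, d = −0.75 ln(1 − 0.727273) = 0.974463 ≈ 0.974.
Sp2–Sp3: 18/33 sites differ → p ≈ 0.545455, d = −0.75 ln(1 − 0.727273) = 0.974463 ≈ 0.974.

d(Sp1,Sp2) = 0.780, d(Sp1,Sp3) = 0.974, d(Sp2,Sp3) = 0.974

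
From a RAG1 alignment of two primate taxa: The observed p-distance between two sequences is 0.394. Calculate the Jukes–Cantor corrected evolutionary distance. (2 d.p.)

0.56

d = −(3/4) ln(1 − 4p/3) = −0.75 ln(1 − 0.525333) = −0.75 ln(0.474667)
  = −0.75 × (-0.745142) = 0.558857 substitutions/site.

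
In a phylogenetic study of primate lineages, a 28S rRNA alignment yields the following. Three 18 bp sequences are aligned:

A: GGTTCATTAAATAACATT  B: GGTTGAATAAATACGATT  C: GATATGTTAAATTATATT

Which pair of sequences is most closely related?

A–B: 4/18 differ, p = 0.222, d = 0.264.
A–C: 6/18 differ, p = 0.333, d = 0.441.
B–C: 8/18 differ, p = 0.444, d = 0.673.
The smallest distance is between A and B.

A and B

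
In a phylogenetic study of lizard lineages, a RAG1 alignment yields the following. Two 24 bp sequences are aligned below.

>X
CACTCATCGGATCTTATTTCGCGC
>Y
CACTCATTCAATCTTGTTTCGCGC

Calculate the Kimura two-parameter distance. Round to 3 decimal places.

Of 24 sites, 3 differences are transitions and 1 are transversions, so P = 3/24 = 0.125 and Q = 1/24 ≈ 0.041667.
Under the Kimura two-parameter model, d = −½ ln(1 − 2P − Q) − ¼ ln(1 − 2Q).
1 − 2P − Q = 0.708333, giving −½ ln(0.708333) = 0.172420.
1 − 2Q = 0.916666, giving −¼ ln(0.916666) = 0.021753.
d = 0.172420 + 0.021753 = 0.194173.

0.194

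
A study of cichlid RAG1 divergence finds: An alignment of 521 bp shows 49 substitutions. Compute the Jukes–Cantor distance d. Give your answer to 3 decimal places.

p = 49/521 ≈ 0.09405.
d = −(3/4) ln(1 − 4p/3) = −0.75 ln(1 − 0.1254) = −0.75 ln(0.8746)
  = −0.75 × (-0.133989) = 0.100492 substitutions/site.

0.100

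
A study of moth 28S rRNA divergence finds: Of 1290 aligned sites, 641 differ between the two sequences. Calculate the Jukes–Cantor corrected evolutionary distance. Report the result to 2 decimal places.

0.81

p = 641/1290 ≈ 0.496899.
d = −(3/4) ln(1 − 4p/3) = −0.75 ln(1 − 0.662532) = −0.75 ln(0.337468)
  = −0.75 × (-1.086285) = 0.814714 substitutions/site.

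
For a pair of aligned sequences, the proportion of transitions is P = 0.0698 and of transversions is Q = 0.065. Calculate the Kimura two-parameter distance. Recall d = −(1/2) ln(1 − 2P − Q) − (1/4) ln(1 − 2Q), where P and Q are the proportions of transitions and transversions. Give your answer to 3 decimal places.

0.149

Under the Kimura two-parameter model, d = −½ ln(1 − 2P − Q) − ¼ ln(1 − 2Q).
1 − 2P − Q = 0.7954, giving −½ ln(0.7954) = 0.114455.
1 − 2Q = 0.87, giving −¼ ln(0.87) = 0.034816.
d = 0.114455 + 0.034816 = 0.149271.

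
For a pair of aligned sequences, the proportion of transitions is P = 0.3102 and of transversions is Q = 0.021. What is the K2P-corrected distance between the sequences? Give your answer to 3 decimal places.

Under the Kimura two-parameter model, d = −½ ln(1 − 2P − Q) − ¼ ln(1 − 2Q).
1 − 2P − Q = 0.3586, giving −½ ln(0.3586) = 0.512774.
1 − 2Q = 0.958, giving −¼ ln(0.958) = 0.010727.
d = 0.512774 + 0.010727 = 0.523501.

0.524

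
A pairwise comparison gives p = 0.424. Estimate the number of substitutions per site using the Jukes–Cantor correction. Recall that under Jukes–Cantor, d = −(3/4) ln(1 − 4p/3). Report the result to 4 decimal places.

0.6249

d = −(3/4) ln(1 − 4p/3) = −0.75 ln(1 − 0.565333) = −0.75 ln(0.434667)
  = −0.75 × (-0.833175) = 0.624881 substitutions/site.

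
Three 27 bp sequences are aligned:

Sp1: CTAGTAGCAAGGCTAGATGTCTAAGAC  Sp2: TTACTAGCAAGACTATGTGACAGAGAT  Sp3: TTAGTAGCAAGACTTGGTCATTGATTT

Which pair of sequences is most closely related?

Sp1–Sp2: 9/27 differ, p = 0.333, d = 0.441.
Sp1–Sp3: 11/27 differ, p = 0.407, d = 0.588.
Sp2–Sp3: 8/27 differ, p = 0.296, d = 0.377.
The smallest distance is between Sp2 and Sp3.

Sp2 and Sp3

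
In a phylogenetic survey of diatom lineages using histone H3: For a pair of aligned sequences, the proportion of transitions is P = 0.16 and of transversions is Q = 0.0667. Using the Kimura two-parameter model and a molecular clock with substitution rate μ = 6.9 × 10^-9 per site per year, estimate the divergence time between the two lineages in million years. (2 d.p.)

Under the Kimura two-parameter model, d = −½ ln(1 − 2P − Q) − ¼ ln(1 − 2Q).
1 − 2P − Q = 0.6133, giving −½ ln(0.6133) = 0.244451.
1 − 2Q = 0.8666, giving −¼ ln(0.8666) = 0.035794.
d = 0.244451 + 0.035794 = 0.280245.
Under a molecular clock d = 2μt, so t = d/(2μ) = 0.280245 / (2 × 6.9 × 10^-9) = 20.31 million years.

20.31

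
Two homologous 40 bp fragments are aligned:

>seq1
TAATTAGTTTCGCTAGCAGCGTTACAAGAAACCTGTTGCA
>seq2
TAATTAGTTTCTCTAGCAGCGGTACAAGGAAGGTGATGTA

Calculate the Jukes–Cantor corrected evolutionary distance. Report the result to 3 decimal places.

The sequences differ at 7 of 40 sites (12, 22, 29, 32, 33, 36, 39), so p = 7/40 = 0.175.
d = −(3/4) ln(1 − 4p/3) = −0.75 ln(1 − 0.233333) = −0.75 ln(0.766667)
  = −0.75 × (-0.265703) = 0.199277 substitutions/site.

0.199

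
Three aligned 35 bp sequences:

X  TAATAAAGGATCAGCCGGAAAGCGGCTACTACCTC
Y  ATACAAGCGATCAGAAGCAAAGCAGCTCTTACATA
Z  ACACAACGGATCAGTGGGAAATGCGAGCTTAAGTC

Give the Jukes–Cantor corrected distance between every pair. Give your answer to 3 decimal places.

X–Y: 13/35 sites differ → p ≈ 0.371429, d = −0.75 ln(1 − 0.495239) = 0.512753 ≈ 0.513.
X–Z: 15/35 sites differ → p ≈ 0.428571, d = −0.75 ln(1 − 0.571428) = 0.635472 ≈ 0.635.
Y–Z: 14/35 sites differ → p = 0.4, d = −0.75 ln(1 − 0.533333) = 0.571605 ≈ 0.572.

d(X,Y) = 0.513, d(X,Z) = 0.635, d(Y,Z) = 0.572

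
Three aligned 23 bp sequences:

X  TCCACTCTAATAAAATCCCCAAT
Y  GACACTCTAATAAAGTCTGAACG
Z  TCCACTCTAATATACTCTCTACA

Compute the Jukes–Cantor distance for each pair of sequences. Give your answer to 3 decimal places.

d(X,Y) = 0.467, d(X,Z) = 0.321, d(Y,Z) = 0.390

X–Y: 8/23 sites differ → p ≈ 0.347826, d = −0.75 ln(1 − 0.463768) = 0.467391 ≈ 0.467.
X–Z: 6/23 sites differ → p ≈ 0.26087, d = −0.75 ln(1 − 0.347827) = 0.320584 ≈ 0.321.
Y–Z: 7/23 sites differ → p ≈ 0.304348, d = −0.75 ln(1 − 0.405797) = 0.390401 ≈ 0.390.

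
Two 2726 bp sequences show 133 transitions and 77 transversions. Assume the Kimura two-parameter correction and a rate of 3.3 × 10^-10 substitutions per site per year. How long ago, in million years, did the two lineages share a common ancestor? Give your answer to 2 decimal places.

123.90

P = 133/2726 ≈ 0.048789 and Q = 77/2726 ≈ 0.028247.
Under the Kimura two-parameter model, d = −½ ln(1 − 2P − Q) − ¼ ln(1 − 2Q).
1 − 2P − Q = 0.874175, giving −½ ln(0.874175) = 0.067237.
1 − 2Q = 0.943506, giving −¼ ln(0.943506) = 0.014538.
d = 0.067237 + 0.014538 = 0.081775.
Under a molecular clock d = 2μt, so t = d/(2μ) = 0.081775 / (2 × 3.3 × 10^-10) = 123.90 million years.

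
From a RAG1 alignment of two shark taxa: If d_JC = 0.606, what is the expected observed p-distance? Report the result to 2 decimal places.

0.42

p = (3/4)(1 − e^(−4d/3)) = 0.75 × (1 − e^(-0.808)) = 0.75 × (1 − 0.445749) = 0.415688.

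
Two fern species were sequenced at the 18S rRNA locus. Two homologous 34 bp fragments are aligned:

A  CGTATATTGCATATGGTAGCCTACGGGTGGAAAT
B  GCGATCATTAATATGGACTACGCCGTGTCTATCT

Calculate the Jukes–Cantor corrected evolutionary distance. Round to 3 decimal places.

The sequences differ at 18 of 34 sites, so p = 18/34 ≈ 0.529412.
d = −(3/4) ln(1 − 4p/3) = −0.75 ln(1 − 0.705883) = −0.75 ln(0.294117)
  = −0.75 × (-1.223778) = 0.917834 substitutions/site.

0.918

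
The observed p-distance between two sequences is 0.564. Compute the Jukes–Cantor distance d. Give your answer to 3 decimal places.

1.046

d = −(3/4) ln(1 − 4p/3) = −0.75 ln(1 − 0.752) = −0.75 ln(0.248)
  = −0.75 × (-1.394327) = 1.045745 substitutions/site.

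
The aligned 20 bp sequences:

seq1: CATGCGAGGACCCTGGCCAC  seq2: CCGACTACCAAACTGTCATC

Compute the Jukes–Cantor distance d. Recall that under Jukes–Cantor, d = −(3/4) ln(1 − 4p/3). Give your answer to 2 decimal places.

The sequences differ at 11 of 20 sites, so p = 11/20 = 0.55.
d = −(3/4) ln(1 − 4p/3) = −0.75 ln(1 − 0.733333) = −0.75 ln(0.266667)
  = −0.75 × (-1.321755) = 0.991316 substitutions/site.

0.99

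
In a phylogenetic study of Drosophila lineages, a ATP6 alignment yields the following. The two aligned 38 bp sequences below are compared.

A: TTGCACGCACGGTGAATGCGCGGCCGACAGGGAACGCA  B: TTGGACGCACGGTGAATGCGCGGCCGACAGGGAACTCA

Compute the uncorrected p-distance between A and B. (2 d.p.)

0.05

The sequences differ at 2 of 38 positions (sites 4, 36).
p = 2/38 = 0.052631… ≈ 0.05 (to 2 d.p.).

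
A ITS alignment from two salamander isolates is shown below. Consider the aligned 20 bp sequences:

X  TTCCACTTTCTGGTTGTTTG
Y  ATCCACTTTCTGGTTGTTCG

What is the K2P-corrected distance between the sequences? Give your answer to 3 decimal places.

0.108

Of 20 sites, 1 differences are transitions and 1 are transversions, so P = 1/20 = 0.05 and Q = 1/20 = 0.05.
Under the Kimura two-parameter model, d = −½ ln(1 − 2P − Q) − ¼ ln(1 − 2Q).
1 − 2P − Q = 0.85, giving −½ ln(0.85) = 0.081259.
1 − 2Q = 0.9, giving −¼ ln(0.9) = 0.026340.
d = 0.081259 + 0.026340 = 0.107599.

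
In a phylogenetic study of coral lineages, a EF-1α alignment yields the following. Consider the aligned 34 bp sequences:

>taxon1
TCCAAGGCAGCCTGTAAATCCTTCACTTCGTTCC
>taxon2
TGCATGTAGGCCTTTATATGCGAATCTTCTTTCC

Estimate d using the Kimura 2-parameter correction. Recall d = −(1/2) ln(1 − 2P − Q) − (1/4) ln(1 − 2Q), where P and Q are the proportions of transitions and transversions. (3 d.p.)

0.571

Of 34 sites, 1 differences are transitions and 12 are transversions, so P = 1/34 ≈ 0.029412 and Q = 12/34 ≈ 0.352941.
Under the Kimura two-parameter model, d = −½ ln(1 − 2P − Q) − ¼ ln(1 − 2Q).
1 − 2P − Q = 0.588235, giving −½ ln(0.588235) = 0.265314.
1 − 2Q = 0.294118, giving −¼ ln(0.294118) = 0.305944.
d = 0.265314 + 0.305944 = 0.571258.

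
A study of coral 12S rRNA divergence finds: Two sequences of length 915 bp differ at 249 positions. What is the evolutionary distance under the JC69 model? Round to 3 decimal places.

0.338

p = 249/915 ≈ 0.272131.
d = −(3/4) ln(1 − 4p/3) = −0.75 ln(1 − 0.362841) = −0.75 ln(0.637159)
  = −0.75 × (-0.450736) = 0.338052 substitutions/site.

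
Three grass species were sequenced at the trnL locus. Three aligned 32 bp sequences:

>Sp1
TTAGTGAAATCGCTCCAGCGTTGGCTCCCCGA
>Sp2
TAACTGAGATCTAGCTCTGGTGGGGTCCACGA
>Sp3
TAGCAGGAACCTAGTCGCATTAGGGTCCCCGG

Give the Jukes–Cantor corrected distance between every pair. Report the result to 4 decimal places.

d(Sp1,Sp2) = 0.5851, d(Sp1,Sp3) = 0.9241, d(Sp2,Sp3) = 0.6566

Sp1–Sp2: 13/32 sites differ → p = 0.40625, d = −0.75 ln(1 − 0.541667) = 0.585119 ≈ 0.5851.
Sp1–Sp3: 17/32 sites differ → p = 0.53125, d = −0.75 ln(1 − 0.708333) = 0.924107 ≈ 0.9241.
Sp2–Sp3: 14/32 sites differ → p = 0.4375, d = −0.75 ln(1 − 0.583333) = 0.656601 ≈ 0.6566.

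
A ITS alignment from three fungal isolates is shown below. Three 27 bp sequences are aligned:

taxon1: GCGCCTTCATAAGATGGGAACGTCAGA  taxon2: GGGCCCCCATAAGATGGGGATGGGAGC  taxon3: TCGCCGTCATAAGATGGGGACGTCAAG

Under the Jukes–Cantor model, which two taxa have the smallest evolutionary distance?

taxon1–taxon2: 8/27 differ, p = 0.296, d = 0.377.
taxon1–taxon3: 5/27 differ, p = 0.185, d = 0.213.
taxon2–taxon3: 9/27 differ, p = 0.333, d = 0.441.
The smallest distance is between taxon1 and taxon3.

taxon1 and taxon3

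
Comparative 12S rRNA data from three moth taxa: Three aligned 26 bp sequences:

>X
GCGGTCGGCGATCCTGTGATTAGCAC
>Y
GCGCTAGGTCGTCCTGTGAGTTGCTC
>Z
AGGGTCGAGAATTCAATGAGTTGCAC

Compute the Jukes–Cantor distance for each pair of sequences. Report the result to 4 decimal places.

d(X,Y) = 0.3961, d(X,Z) = 0.5393, d(Y,Z) = 0.7166

X–Y: 8/26 sites differ → p ≈ 0.307692, d = −0.75 ln(1 − 0.410256) = 0.396050 ≈ 0.3961.
X–Z: 10/26 sites differ → p ≈ 0.384615, d = −0.75 ln(1 − 0.51282) = 0.539341 ≈ 0.5393.
Y–Z: 12/26 sites differ → p ≈ 0.461538, d = −0.75 ln(1 − 0.615384) = 0.716632 ≈ 0.7166.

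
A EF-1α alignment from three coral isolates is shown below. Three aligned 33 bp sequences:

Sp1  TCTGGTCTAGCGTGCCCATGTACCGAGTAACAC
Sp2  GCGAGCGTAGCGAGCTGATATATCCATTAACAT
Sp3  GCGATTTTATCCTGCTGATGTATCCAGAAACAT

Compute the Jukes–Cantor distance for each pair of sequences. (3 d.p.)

Sp1–Sp2: 13/33 sites differ → p ≈ 0.393939, d = −0.75 ln(1 − 0.525252) = 0.558728 ≈ 0.559.
Sp1–Sp3: 13/33 sites differ → p ≈ 0.393939, d = −0.75 ln(1 − 0.525252) = 0.558728 ≈ 0.559.
Sp2–Sp3: 9/33 sites differ → p ≈ 0.272727, d = −0.75 ln(1 − 0.363636) = 0.338988 ≈ 0.339.

d(Sp1,Sp2) = 0.559, d(Sp1,Sp3) = 0.559, d(Sp2,Sp3) = 0.339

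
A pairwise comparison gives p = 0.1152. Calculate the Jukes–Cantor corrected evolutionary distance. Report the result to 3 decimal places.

0.125

d = −(3/4) ln(1 − 4p/3) = −0.75 ln(1 − 0.1536) = −0.75 ln(0.8464)
  = −0.75 × (-0.166763) = 0.125072 substitutions/site.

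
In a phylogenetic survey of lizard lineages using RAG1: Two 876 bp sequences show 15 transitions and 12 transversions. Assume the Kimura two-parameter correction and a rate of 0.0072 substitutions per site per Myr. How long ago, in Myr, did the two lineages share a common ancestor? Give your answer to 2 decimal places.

2.19

P = 15/876 ≈ 0.017123 and Q = 12/876 ≈ 0.013699.
Under the Kimura two-parameter model, d = −½ ln(1 − 2P − Q) − ¼ ln(1 − 2Q).
1 − 2P − Q = 0.952055, giving −½ ln(0.952055) = 0.024566.
1 − 2Q = 0.972602, giving −¼ ln(0.972602) = 0.006945.
d = 0.024566 + 0.006945 = 0.031511.
Under a molecular clock d = 2μt, so t = d/(2μ) = 0.031511 / (2 × 0.0072) = 2.19 Myr.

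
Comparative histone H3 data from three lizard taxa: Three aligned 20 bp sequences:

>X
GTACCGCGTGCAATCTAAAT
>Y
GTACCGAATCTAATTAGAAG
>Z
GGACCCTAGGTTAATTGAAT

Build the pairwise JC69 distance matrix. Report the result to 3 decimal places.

d(X,Y) = 0.572, d(X,Z) = 0.824, d(Y,Z) = 0.687

X–Y: 8/20 sites differ → p = 0.4, d = −0.75 ln(1 − 0.533333) = 0.571605 ≈ 0.572.
X–Z: 10/20 sites differ → p = 0.5, d = −0.75 ln(1 − 0.666667) = 0.823960 ≈ 0.824.
Y–Z: 9/20 sites differ → p = 0.45, d = −0.75 ln(1 − 0.6) = 0.687218 ≈ 0.687.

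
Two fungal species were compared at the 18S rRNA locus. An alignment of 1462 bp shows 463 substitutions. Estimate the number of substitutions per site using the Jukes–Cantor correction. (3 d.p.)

0.411

p = 463/1462 ≈ 0.316689.
d = −(3/4) ln(1 − 4p/3) = −0.75 ln(1 − 0.422252) = −0.75 ln(0.577748)
  = −0.75 × (-0.548617) = 0.411463 substitutions/site.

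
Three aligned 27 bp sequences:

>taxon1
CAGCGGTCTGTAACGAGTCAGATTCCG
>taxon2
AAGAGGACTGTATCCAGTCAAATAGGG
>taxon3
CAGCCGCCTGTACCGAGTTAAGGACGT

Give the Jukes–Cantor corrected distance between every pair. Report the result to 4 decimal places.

d(taxon1,taxon2) = 0.4408, d(taxon1,taxon3) = 0.5107, d(taxon2,taxon3) = 0.5876

taxon1–taxon2: 9/27 sites differ → p ≈ 0.333333, d = −0.75 ln(1 − 0.444444) = 0.440839 ≈ 0.4408.
taxon1–taxon3: 10/27 sites differ → p ≈ 0.37037, d = −0.75 ln(1 − 0.493827) = 0.510658 ≈ 0.5107.
taxon2–taxon3: 11/27 sites differ → p ≈ 0.407407, d = −0.75 ln(1 − 0.543209) = 0.587647 ≈ 0.5876.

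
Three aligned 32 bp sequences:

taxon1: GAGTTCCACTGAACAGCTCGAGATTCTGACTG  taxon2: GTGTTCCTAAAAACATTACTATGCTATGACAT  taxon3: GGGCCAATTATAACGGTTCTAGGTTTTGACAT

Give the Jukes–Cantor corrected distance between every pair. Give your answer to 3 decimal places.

d(taxon1,taxon2) = 0.736, d(taxon1,taxon3) = 0.824, d(taxon2,taxon3) = 0.585

taxon1–taxon2: 15/32 sites differ → p = 0.46875, d = −0.75 ln(1 − 0.625) = 0.735622 ≈ 0.736.
taxon1–taxon3: 16/32 sites differ → p = 0.5, d = −0.75 ln(1 − 0.666667) = 0.823960 ≈ 0.824.
taxon2–taxon3: 13/32 sites differ → p = 0.40625, d = −0.75 ln(1 − 0.541667) = 0.585119 ≈ 0.585.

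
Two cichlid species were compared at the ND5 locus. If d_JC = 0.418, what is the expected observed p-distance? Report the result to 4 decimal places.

0.3204

p = (3/4)(1 − e^(−4d/3)) = 0.75 × (1 − e^(-0.557333)) = 0.75 × (1 − 0.572735) = 0.320449.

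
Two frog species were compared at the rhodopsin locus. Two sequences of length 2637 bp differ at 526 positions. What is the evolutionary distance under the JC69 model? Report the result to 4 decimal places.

p = 526/2637 ≈ 0.199469.
d = −(3/4) ln(1 − 4p/3) = −0.75 ln(1 − 0.265959) = −0.75 ln(0.734041)
  = −0.75 × (-0.309190) = 0.231893 substitutions/site.

0.2319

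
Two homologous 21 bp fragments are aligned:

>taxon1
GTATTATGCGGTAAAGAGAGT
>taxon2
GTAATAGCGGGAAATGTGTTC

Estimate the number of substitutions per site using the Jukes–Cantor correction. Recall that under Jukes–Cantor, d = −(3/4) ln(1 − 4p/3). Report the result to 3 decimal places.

The sequences differ at 10 of 21 sites (4, 7, 8, 9, 12, 15, 17, 19, 20, 21), so p = 10/21 ≈ 0.47619.
d = −(3/4) ln(1 − 4p/3) = −0.75 ln(1 − 0.63492) = −0.75 ln(0.36508)
  = −0.75 × (-1.007639) = 0.755729 substitutions/site.

0.756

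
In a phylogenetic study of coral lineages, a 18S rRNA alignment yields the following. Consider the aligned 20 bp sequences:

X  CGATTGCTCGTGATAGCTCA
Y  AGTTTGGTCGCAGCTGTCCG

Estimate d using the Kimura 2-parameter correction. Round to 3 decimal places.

Of 20 sites, 7 differences are transitions and 4 are transversions, so P = 7/20 = 0.35 and Q = 4/20 = 0.2.
Under the Kimura two-parameter model, d = −½ ln(1 − 2P − Q) − ¼ ln(1 − 2Q).
1 − 2P − Q = 0.1, giving −½ ln(0.1) = 1.151293.
1 − 2Q = 0.6, giving −¼ ln(0.6) = 0.127706.
d = 1.151293 + 0.127706 = 1.278999.

1.279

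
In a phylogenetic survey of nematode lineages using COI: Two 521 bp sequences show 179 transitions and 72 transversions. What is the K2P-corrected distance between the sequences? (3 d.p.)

0.953

P = 179/521 ≈ 0.34357 and Q = 72/521 ≈ 0.138196.
Under the Kimura two-parameter model, d = −½ ln(1 − 2P − Q) − ¼ ln(1 − 2Q).
1 − 2P − Q = 0.174664, giving −½ ln(0.174664) = 0.872446.
1 − 2Q = 0.723608, giving −¼ ln(0.723608) = 0.080876.
d = 0.872446 + 0.080876 = 0.953322.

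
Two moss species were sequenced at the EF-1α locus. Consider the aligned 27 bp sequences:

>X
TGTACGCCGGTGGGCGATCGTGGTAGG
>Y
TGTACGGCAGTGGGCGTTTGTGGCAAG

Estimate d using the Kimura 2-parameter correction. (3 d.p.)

Of 27 sites, 4 differences are transitions and 2 are transversions, so P = 4/27 ≈ 0.148148 and Q = 2/27 ≈ 0.074074.
Under the Kimura two-parameter model, d = −½ ln(1 − 2P − Q) − ¼ ln(1 − 2Q).
1 − 2P − Q = 0.62963, giving −½ ln(0.62963) = 0.231311.
1 − 2Q = 0.851852, giving −¼ ln(0.851852) = 0.040086.
d = 0.231311 + 0.040086 = 0.271397.

0.271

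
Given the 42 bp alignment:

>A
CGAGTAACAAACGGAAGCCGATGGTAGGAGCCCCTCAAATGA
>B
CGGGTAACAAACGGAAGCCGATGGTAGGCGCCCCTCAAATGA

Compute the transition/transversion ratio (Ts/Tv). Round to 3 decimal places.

1.000

Transitions are A↔G and C↔T; transversions are all other mismatches.
Transitions: 1. Transversions: 1.
R = 1/1 = 1.000.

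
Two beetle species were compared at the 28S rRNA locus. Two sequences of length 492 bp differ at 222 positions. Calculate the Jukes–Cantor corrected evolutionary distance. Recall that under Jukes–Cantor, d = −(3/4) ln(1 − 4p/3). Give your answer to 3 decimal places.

0.690

p = 222/492 ≈ 0.45122.
d = −(3/4) ln(1 − 4p/3) = −0.75 ln(1 − 0.601627) = −0.75 ln(0.398373)
  = −0.75 × (-0.920367) = 0.690275 substitutions/site.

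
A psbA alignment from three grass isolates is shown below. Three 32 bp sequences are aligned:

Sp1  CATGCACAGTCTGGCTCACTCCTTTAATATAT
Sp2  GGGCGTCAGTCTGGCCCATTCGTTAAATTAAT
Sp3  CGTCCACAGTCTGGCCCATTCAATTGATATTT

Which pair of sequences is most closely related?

Sp1 and Sp3

Sp1–Sp2: 12/32 differ, p = 0.375, d = 0.520.
Sp1–Sp3: 8/32 differ, p = 0.250, d = 0.304.
Sp2–Sp3: 11/32 differ, p = 0.344, d = 0.460.
The smallest distance is between Sp1 and Sp3.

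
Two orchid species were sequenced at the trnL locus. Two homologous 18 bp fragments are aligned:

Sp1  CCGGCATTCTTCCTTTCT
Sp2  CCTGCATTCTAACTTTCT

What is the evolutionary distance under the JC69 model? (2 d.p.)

0.19

The sequences differ at 3 of 18 sites (3, 11, 12), so p = 3/18 ≈ 0.166667.
d = −(3/4) ln(1 − 4p/3) = −0.75 ln(1 − 0.222223) = −0.75 ln(0.777777)
  = −0.75 × (-0.251315) = 0.188486 substitutions/site.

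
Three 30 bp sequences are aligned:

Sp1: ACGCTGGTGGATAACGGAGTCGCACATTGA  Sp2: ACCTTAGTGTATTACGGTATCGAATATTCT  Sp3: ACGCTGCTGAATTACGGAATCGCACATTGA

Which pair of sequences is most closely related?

Sp1–Sp2: 11/30 differ, p = 0.367, d = 0.503.
Sp1–Sp3: 4/30 differ, p = 0.133, d = 0.147.
Sp2–Sp3: 10/30 differ, p = 0.333, d = 0.441.
The smallest distance is between Sp1 and Sp3.

Sp1 and Sp3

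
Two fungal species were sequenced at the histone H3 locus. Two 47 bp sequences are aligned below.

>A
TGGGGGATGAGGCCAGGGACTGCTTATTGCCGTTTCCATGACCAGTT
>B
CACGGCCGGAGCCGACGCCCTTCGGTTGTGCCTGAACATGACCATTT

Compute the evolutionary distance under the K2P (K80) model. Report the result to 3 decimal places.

0.940

Of 47 sites, 2 differences are transitions and 21 are transversions, so P = 2/47 ≈ 0.042553 and Q = 21/47 ≈ 0.446809.
Under the Kimura two-parameter model, d = −½ ln(1 − 2P − Q) − ¼ ln(1 − 2Q).
1 − 2P − Q = 0.468085, giving −½ ln(0.468085) = 0.379553.
1 − 2Q = 0.106382, giving −¼ ln(0.106382) = 0.560180.
d = 0.379553 + 0.560180 = 0.939733.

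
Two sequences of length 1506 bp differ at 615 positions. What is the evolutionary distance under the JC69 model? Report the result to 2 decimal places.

0.59

p = 615/1506 ≈ 0.408367.
d = −(3/4) ln(1 − 4p/3) = −0.75 ln(1 − 0.544489) = −0.75 ln(0.455511)
  = −0.75 × (-0.786335) = 0.589751 substitutions/site.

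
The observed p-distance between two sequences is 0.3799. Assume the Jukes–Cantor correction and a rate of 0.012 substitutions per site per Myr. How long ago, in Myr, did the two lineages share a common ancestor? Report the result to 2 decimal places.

22.07

d = −(3/4) ln(1 − 4p/3) = −0.75 ln(1 − 0.506533) = −0.75 ln(0.493467)
  = −0.75 × (-0.706299) = 0.529724 substitutions/site.
Under a molecular clock d = 2μt, so t = d/(2μ) = 0.529724 / (2 × 0.012) = 22.07 Myr.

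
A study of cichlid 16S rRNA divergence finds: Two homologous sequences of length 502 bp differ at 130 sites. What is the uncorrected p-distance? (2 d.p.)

p = 130/502 = 0.258964… ≈ 0.26 (to 2 d.p.).

0.26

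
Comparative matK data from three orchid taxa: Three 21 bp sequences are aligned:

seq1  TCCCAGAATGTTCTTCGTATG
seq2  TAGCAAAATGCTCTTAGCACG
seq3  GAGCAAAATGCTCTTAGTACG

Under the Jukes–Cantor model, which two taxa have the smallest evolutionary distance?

seq2 and seq3

seq1–seq2: 7/21 differ, p = 0.333, d = 0.441.
seq1–seq3: 7/21 differ, p = 0.333, d = 0.441.
seq2–seq3: 2/21 differ, p = 0.095, d = 0.102.
The smallest distance is between seq2 and seq3.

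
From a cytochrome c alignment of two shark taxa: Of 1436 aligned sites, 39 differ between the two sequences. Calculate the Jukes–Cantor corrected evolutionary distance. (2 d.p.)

0.03

p = 39/1436 ≈ 0.027159.
d = −(3/4) ln(1 − 4p/3) = −0.75 ln(1 − 0.036212) = −0.75 ln(0.963788)
  = −0.75 × (-0.036884) = 0.027663 substitutions/site.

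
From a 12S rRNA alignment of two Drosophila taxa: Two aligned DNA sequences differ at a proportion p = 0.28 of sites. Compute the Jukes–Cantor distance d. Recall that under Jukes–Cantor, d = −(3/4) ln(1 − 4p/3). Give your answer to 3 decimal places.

d = −(3/4) ln(1 − 4p/3) = −0.75 ln(1 − 0.373333) = −0.75 ln(0.626667)
  = −0.75 × (-0.467340) = 0.350505 substitutions/site.

0.351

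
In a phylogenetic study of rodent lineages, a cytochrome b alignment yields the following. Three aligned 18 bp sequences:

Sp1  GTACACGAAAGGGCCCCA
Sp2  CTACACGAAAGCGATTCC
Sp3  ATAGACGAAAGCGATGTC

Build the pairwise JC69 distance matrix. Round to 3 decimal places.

Sp1–Sp2: 6/18 sites differ → p ≈ 0.333333, d = −0.75 ln(1 − 0.444444) = 0.440839 ≈ 0.441.
Sp1–Sp3: 8/18 sites differ → p ≈ 0.444444, d = −0.75 ln(1 − 0.592592) = 0.673455 ≈ 0.673.
Sp2–Sp3: 4/18 sites differ → p ≈ 0.222222, d = −0.75 ln(1 − 0.296296) = 0.263548 ≈ 0.264.

d(Sp1,Sp2) = 0.441, d(Sp1,Sp3) = 0.673, d(Sp2,Sp3) = 0.264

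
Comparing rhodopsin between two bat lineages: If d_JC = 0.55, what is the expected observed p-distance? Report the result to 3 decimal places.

0.390

p = (3/4)(1 − e^(−4d/3)) = 0.75 × (1 − e^(-0.733333)) = 0.75 × (1 − 0.480305) = 0.389771.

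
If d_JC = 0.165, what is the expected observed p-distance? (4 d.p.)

p = (3/4)(1 − e^(−4d/3)) = 0.75 × (1 − e^(-0.22)) = 0.75 × (1 − 0.802519) = 0.148111.

0.1481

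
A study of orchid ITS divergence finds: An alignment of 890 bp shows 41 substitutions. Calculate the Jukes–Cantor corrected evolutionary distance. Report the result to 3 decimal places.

0.048

p = 41/890 ≈ 0.046067.
d = −(3/4) ln(1 − 4p/3) = −0.75 ln(1 − 0.061423) = −0.75 ln(0.938577)
  = −0.75 × (-0.063390) = 0.047543 substitutions/site.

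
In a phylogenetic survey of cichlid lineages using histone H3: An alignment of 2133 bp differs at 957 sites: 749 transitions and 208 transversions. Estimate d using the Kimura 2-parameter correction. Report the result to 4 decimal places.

0.8585

P = 749/2133 ≈ 0.351149 and Q = 208/2133 ≈ 0.097515.
Under the Kimura two-parameter model, d = −½ ln(1 − 2P − Q) − ¼ ln(1 − 2Q).
1 − 2P − Q = 0.200187, giving −½ ln(0.200187) = 0.804252.
1 − 2Q = 0.80497, giving −¼ ln(0.80497) = 0.054238.
d = 0.804252 + 0.054238 = 0.858490.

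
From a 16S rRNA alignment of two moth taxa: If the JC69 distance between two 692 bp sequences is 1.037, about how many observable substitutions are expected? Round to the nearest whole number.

Invert JC69: p = (3/4)(1 − e^(−4d/3)) = 0.75 × (1 − e^(-1.382667)) = 0.75 × (1 − 0.250908) = 0.561819.
Expected differing sites = pL ≈ 0.561819 × 692 = 388.778748 ≈ 389.

389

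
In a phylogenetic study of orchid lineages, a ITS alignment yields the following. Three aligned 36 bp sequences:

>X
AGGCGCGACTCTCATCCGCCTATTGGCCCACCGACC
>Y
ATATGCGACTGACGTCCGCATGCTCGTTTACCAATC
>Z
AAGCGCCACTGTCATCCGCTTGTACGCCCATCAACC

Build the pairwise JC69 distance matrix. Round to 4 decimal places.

X–Y: 15/36 sites differ → p ≈ 0.416667, d = −0.75 ln(1 − 0.555556) = 0.608198 ≈ 0.6082.
X–Z: 9/36 sites differ → p = 0.25, d = −0.75 ln(1 − 0.333333) = 0.304098 ≈ 0.3041.
Y–Z: 14/36 sites differ → p ≈ 0.388889, d = −0.75 ln(1 − 0.518519) = 0.548166 ≈ 0.5482.

d(X,Y) = 0.6082, d(X,Z) = 0.3041, d(Y,Z) = 0.5482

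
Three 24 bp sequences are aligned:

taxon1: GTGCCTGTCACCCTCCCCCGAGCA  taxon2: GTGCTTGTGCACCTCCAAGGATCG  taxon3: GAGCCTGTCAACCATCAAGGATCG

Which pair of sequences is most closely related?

taxon1–taxon2: 9/24 differ, p = 0.375, d = 0.520.
taxon1–taxon3: 9/24 differ, p = 0.375, d = 0.520.
taxon2–taxon3: 6/24 differ, p = 0.250, d = 0.304.
The smallest distance is between taxon2 and taxon3.

taxon2 and taxon3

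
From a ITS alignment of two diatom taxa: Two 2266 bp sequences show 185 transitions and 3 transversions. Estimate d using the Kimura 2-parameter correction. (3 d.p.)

P = 185/2266 ≈ 0.081642 and Q = 3/2266 ≈ 0.001324.
Under the Kimura two-parameter model, d = −½ ln(1 − 2P − Q) − ¼ ln(1 − 2Q).
1 − 2P − Q = 0.835392, giving −½ ln(0.835392) = 0.089927.
1 − 2Q = 0.997352, giving −¼ ln(0.997352) = 0.000663.
d = 0.089927 + 0.000663 = 0.090590.

0.091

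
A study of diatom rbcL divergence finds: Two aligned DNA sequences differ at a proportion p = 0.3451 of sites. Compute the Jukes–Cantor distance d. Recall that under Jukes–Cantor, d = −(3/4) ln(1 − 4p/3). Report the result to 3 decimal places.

0.462

d = −(3/4) ln(1 − 4p/3) = −0.75 ln(1 − 0.460133) = −0.75 ln(0.539867)
  = −0.75 × (-0.616432) = 0.462324 substitutions/site.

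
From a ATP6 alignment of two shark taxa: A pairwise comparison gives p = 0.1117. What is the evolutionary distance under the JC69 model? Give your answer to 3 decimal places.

0.121

d = −(3/4) ln(1 − 4p/3) = −0.75 ln(1 − 0.148933) = −0.75 ln(0.851067)
  = −0.75 × (-0.161264) = 0.120948 substitutions/site.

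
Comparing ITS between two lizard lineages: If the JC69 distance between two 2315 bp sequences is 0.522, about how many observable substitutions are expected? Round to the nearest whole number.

Invert JC69: p = (3/4)(1 − e^(−4d/3)) = 0.75 × (1 − e^(-0.696)) = 0.75 × (1 − 0.498576) = 0.376068.
Expected differing sites = pL ≈ 0.376068 × 2315 = 870.59742 ≈ 871.

871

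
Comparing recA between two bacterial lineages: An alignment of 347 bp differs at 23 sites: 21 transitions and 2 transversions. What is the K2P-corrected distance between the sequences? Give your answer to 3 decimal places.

P = 21/347 ≈ 0.060519 and Q = 2/347 ≈ 0.005764.
Under the Kimura two-parameter model, d = −½ ln(1 − 2P − Q) − ¼ ln(1 − 2Q).
1 − 2P − Q = 0.873198, giving −½ ln(0.873198) = 0.067796.
1 − 2Q = 0.988472, giving −¼ ln(0.988472) = 0.002899.
d = 0.067796 + 0.002899 = 0.070695.

0.071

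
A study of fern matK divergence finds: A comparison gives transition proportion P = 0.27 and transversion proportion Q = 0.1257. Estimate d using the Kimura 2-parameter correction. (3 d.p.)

0.620

Under the Kimura two-parameter model, d = −½ ln(1 − 2P − Q) − ¼ ln(1 − 2Q).
1 − 2P − Q = 0.3343, giving −½ ln(0.3343) = 0.547858.
1 − 2Q = 0.7486, giving −¼ ln(0.7486) = 0.072388.
d = 0.547858 + 0.072388 = 0.620246.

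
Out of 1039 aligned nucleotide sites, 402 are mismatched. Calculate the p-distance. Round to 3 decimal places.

p = 402/1039 = 0.386910… ≈ 0.387 (to 3 d.p.).

0.387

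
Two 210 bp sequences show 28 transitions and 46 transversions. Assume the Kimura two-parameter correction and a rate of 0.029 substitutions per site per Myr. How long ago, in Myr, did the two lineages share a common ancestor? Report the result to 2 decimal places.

P = 28/210 ≈ 0.133333 and Q = 46/210 ≈ 0.219048.
Under the Kimura two-parameter model, d = −½ ln(1 − 2P − Q) − ¼ ln(1 − 2Q).
1 − 2P − Q = 0.514286, giving −½ ln(0.514286) = 0.332488.
1 − 2Q = 0.561904, giving −¼ ln(0.561904) = 0.144106.
d = 0.332488 + 0.144106 = 0.476594.
Under a molecular clock d = 2μt, so t = d/(2μ) = 0.476594 / (2 × 0.029) = 8.22 Myr.

8.22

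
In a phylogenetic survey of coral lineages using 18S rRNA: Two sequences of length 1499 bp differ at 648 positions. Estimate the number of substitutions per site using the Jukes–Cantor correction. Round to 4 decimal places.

p = 648/1499 ≈ 0.432288.
d = −(3/4) ln(1 − 4p/3) = −0.75 ln(1 − 0.576384) = −0.75 ln(0.423616)
  = −0.75 × (-0.858928) = 0.644196 substitutions/site.

0.6442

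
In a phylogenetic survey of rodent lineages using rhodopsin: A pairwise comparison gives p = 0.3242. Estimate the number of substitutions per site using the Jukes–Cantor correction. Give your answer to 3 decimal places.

0.425

d = −(3/4) ln(1 − 4p/3) = −0.75 ln(1 − 0.432267) = −0.75 ln(0.567733)
  = −0.75 × (-0.566104) = 0.424578 substitutions/site.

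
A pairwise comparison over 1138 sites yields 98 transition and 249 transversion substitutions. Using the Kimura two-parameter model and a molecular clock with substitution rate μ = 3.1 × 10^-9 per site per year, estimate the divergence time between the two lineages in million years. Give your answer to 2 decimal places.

63.21

P = 98/1138 ≈ 0.086116 and Q = 249/1138 ≈ 0.218805.
Under the Kimura two-parameter model, d = −½ ln(1 − 2P − Q) − ¼ ln(1 − 2Q).
1 − 2P − Q = 0.608963, giving −½ ln(0.608963) = 0.247999.
1 − 2Q = 0.56239, giving −¼ ln(0.56239) = 0.143890.
d = 0.247999 + 0.143890 = 0.391889.
Under a molecular clock d = 2μt, so t = d/(2μ) = 0.391889 / (2 × 3.1 × 10^-9) = 63.21 million years.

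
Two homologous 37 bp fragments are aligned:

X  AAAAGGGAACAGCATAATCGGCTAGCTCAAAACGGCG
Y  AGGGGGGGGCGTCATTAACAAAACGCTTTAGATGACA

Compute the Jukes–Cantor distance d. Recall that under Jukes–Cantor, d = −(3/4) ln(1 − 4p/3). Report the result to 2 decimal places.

The sequences differ at 20 of 37 sites, so p = 20/37 ≈ 0.540541.
d = −(3/4) ln(1 − 4p/3) = −0.75 ln(1 − 0.720721) = −0.75 ln(0.279279)
  = −0.75 × (-1.275544) = 0.956658 substitutions/site.

0.96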